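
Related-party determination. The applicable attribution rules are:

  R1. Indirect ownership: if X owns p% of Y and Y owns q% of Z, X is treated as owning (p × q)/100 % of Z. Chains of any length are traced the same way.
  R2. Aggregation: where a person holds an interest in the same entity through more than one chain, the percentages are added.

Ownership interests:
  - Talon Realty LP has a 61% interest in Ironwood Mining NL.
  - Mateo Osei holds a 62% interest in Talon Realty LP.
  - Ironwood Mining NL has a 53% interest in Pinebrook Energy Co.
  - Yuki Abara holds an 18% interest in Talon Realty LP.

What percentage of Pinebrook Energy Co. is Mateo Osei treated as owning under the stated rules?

20.0446%

Chain via Talon Realty LP → Ironwood Mining NL (R1): 62% × 61% × 53% = 20.0446% of Pinebrook Energy Co.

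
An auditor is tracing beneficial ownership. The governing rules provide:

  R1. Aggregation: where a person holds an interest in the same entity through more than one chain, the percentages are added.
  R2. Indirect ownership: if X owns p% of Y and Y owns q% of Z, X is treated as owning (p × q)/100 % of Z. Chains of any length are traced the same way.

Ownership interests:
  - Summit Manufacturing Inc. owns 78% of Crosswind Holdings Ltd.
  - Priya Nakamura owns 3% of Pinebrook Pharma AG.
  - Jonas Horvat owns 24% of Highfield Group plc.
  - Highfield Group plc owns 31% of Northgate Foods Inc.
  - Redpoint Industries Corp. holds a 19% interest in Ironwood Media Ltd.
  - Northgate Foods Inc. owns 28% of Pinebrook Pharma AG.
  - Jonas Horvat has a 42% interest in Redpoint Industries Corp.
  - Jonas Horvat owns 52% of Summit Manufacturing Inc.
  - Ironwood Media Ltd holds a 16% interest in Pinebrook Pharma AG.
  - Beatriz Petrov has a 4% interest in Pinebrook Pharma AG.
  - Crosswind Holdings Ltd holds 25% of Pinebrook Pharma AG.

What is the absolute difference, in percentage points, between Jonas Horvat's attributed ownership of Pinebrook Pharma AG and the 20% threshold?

6.5

Chain via Summit Manufacturing Inc. → Crosswind Holdings Ltd (R2): 52% × 78% × 25% = 10.14% of Pinebrook Pharma AG.
Chain via Redpoint Industries Corp. → Ironwood Media Ltd (R2): 42% × 19% × 16% = 1.2768% of Pinebrook Pharma AG.
Chain via Highfield Group plc → Northgate Foods Inc. (R2): 24% × 31% × 28% = 2.0832% of Pinebrook Pharma AG.
Aggregating (R1): 10.14% + 1.2768% + 2.0832% = 13.5%.
13.5% falls short of the 20% threshold by 6.5 percentage points.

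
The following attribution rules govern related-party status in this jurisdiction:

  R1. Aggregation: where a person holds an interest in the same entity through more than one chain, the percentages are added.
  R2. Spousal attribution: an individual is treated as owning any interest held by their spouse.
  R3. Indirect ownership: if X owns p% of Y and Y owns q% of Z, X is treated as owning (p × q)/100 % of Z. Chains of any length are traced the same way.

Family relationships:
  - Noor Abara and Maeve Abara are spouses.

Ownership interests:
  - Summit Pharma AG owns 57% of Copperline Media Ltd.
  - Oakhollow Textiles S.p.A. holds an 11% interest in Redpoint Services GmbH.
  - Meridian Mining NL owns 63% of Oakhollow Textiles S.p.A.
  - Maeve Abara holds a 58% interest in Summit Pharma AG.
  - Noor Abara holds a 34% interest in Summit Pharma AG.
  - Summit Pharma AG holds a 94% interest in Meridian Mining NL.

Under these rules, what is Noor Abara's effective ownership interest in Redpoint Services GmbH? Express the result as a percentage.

5.993064%

By spousal attribution (R2), Noor Abara is treated as also owning Maeve Abara's interest in Summit Pharma AG, giving 34% + 58% = 92%.
Chain via Summit Pharma AG → Meridian Mining NL → Oakhollow Textiles S.p.A. (R3): 92% × 94% × 63% × 11% = 5.993064% of Redpoint Services GmbH.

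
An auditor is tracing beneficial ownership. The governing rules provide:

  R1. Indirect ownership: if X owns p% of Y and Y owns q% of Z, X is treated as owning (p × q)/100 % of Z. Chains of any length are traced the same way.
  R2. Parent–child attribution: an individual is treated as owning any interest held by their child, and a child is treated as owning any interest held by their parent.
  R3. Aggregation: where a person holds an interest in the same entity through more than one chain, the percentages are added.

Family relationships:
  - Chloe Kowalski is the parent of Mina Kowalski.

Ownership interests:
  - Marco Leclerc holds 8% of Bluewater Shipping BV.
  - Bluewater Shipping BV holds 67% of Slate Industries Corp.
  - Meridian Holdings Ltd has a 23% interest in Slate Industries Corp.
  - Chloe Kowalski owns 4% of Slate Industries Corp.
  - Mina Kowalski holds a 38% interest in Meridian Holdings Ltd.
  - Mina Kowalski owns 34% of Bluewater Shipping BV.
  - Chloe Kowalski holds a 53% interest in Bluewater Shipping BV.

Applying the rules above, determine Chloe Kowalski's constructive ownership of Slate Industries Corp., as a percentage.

By parent–child attribution (R2), Chloe Kowalski is treated as also owning Mina Kowalski's interest in Bluewater Shipping BV, giving 53% + 34% = 87%.
By parent–child attribution (R2), Chloe Kowalski is treated as owning Mina Kowalski's 38% interest in Meridian Holdings Ltd.
Chain via Bluewater Shipping BV (R1): 87% × 67% = 58.29% of Slate Industries Corp.
Direct interest in Slate Industries Corp: 4%.
Chain via Meridian Holdings Ltd (R1): 38% × 23% = 8.74% of Slate Industries Corp.
Aggregating (R3): 58.29% + 4% + 8.74% = 71.03%.

71.03%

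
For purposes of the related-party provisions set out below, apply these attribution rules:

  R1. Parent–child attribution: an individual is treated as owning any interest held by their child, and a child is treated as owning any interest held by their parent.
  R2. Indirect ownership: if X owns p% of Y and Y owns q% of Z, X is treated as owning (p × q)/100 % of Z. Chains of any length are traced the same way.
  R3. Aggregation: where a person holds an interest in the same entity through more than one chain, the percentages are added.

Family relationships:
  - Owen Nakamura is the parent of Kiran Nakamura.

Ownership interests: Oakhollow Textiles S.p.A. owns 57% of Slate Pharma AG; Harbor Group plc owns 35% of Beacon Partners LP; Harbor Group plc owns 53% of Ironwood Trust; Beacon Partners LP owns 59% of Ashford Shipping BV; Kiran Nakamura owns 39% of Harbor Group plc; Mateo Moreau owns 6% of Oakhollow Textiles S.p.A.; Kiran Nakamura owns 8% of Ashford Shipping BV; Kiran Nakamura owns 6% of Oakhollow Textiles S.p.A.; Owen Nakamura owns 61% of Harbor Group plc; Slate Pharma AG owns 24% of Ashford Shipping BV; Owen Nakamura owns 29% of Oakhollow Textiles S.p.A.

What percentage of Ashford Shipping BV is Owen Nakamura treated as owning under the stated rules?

By parent–child attribution (R1), Owen Nakamura is treated as also owning Kiran Nakamura's interest in Harbor Group plc, giving 61% + 39% = 100%.
By parent–child attribution (R1), Owen Nakamura is treated as also owning Kiran Nakamura's interest in Oakhollow Textiles S.p.A, giving 29% + 6% = 35%.
By parent–child attribution (R1), Owen Nakamura is treated as owning Kiran Nakamura's 8% interest in Ashford Shipping BV.
Chain via Harbor Group plc → Beacon Partners LP (R2): 100% × 35% × 59% = 20.65% of Ashford Shipping BV.
Chain via Oakhollow Textiles S.p.A. → Slate Pharma AG (R2): 35% × 57% × 24% = 4.788% of Ashford Shipping BV.
Direct interest in Ashford Shipping BV: 8%.
Aggregating (R3): 20.65% + 4.788% + 8% = 33.438%.

33.438%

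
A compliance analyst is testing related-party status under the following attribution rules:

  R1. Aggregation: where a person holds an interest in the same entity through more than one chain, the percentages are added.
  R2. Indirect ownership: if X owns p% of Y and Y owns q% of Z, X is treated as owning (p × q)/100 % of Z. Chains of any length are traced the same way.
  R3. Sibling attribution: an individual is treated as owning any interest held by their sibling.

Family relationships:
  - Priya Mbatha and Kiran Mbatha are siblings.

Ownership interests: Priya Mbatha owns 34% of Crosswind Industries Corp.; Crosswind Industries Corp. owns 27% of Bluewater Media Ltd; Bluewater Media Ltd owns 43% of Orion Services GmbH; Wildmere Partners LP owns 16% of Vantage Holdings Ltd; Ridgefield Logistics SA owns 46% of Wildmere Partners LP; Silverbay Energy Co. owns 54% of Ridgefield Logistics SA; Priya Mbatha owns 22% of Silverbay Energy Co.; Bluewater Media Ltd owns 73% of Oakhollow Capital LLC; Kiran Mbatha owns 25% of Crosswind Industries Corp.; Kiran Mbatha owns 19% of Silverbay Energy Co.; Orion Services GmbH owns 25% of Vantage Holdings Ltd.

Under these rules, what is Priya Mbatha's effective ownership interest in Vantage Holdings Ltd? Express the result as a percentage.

By sibling attribution (R3), Priya Mbatha is treated as also owning Kiran Mbatha's interest in Crosswind Industries Corp, giving 34% + 25% = 59%.
By sibling attribution (R3), Priya Mbatha is treated as also owning Kiran Mbatha's interest in Silverbay Energy Co, giving 22% + 19% = 41%.
Chain via Crosswind Industries Corp. → Bluewater Media Ltd → Orion Services GmbH (R2): 59% × 27% × 43% × 25% = 1.712475% of Vantage Holdings Ltd.
Chain via Silverbay Energy Co. → Ridgefield Logistics SA → Wildmere Partners LP (R2): 41% × 54% × 46% × 16% = 1.629504% of Vantage Holdings Ltd.
Aggregating (R1): 1.712475% + 1.629504% = 3.341979%.

3.341979%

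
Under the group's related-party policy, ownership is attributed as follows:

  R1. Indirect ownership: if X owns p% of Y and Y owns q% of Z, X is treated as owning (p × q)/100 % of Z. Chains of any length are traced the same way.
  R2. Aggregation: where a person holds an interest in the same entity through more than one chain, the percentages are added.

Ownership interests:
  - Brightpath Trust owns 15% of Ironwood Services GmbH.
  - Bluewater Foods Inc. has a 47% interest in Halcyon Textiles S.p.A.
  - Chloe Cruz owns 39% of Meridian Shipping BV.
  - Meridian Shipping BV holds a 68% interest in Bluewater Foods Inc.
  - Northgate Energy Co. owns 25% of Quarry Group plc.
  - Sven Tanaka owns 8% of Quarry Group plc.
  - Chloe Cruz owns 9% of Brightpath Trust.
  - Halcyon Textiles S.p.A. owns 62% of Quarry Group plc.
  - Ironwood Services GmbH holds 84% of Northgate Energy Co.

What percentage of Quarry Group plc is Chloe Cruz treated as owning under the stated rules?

8.011428%

Chain via Meridian Shipping BV → Bluewater Foods Inc. → Halcyon Textiles S.p.A. (R1): 39% × 68% × 47% × 62% = 7.727928% of Quarry Group plc.
Chain via Brightpath Trust → Ironwood Services GmbH → Northgate Energy Co. (R1): 9% × 15% × 84% × 25% = 0.2835% of Quarry Group plc.
Aggregating (R2): 7.727928% + 0.2835% = 8.011428%.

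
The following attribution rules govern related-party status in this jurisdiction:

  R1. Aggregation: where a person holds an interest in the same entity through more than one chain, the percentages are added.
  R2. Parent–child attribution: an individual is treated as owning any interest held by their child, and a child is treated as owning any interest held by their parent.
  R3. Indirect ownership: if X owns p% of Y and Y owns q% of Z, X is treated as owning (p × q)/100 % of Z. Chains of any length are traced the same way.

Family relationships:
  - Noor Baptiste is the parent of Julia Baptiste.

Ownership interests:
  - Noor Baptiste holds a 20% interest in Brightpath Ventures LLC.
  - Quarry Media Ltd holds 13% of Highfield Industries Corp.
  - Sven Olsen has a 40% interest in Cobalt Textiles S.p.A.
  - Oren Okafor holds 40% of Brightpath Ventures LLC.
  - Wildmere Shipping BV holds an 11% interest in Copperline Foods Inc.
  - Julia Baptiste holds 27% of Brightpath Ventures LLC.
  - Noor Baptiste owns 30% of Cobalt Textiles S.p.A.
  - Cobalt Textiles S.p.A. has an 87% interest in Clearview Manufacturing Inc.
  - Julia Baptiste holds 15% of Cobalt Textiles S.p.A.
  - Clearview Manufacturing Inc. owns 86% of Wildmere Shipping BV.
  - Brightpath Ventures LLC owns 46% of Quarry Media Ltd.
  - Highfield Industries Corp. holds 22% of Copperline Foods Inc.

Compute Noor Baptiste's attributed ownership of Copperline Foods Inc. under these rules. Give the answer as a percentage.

4.321922%

By parent–child attribution (R2), Noor Baptiste is treated as also owning Julia Baptiste's interest in Cobalt Textiles S.p.A, giving 30% + 15% = 45%.
By parent–child attribution (R2), Noor Baptiste is treated as also owning Julia Baptiste's interest in Brightpath Ventures LLC, giving 20% + 27% = 47%.
Chain via Cobalt Textiles S.p.A. → Clearview Manufacturing Inc. → Wildmere Shipping BV (R3): 45% × 87% × 86% × 11% = 3.70359% of Copperline Foods Inc.
Chain via Brightpath Ventures LLC → Quarry Media Ltd → Highfield Industries Corp. (R3): 47% × 46% × 13% × 22% = 0.618332% of Copperline Foods Inc.
Aggregating (R1): 3.70359% + 0.618332% = 4.321922%.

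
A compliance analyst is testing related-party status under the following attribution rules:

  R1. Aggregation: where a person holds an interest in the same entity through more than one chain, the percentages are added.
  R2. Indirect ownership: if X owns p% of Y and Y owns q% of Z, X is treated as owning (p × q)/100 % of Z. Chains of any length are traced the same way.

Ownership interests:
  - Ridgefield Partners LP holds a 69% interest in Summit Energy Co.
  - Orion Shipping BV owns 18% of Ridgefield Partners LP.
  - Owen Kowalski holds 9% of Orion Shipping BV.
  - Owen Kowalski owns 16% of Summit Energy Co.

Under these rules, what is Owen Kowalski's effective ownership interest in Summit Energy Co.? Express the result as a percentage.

Chain via Orion Shipping BV → Ridgefield Partners LP (R2): 9% × 18% × 69% = 1.1178% of Summit Energy Co.
Direct interest in Summit Energy Co: 16%.
Aggregating (R1): 1.1178% + 16% = 17.1178%.

17.1178%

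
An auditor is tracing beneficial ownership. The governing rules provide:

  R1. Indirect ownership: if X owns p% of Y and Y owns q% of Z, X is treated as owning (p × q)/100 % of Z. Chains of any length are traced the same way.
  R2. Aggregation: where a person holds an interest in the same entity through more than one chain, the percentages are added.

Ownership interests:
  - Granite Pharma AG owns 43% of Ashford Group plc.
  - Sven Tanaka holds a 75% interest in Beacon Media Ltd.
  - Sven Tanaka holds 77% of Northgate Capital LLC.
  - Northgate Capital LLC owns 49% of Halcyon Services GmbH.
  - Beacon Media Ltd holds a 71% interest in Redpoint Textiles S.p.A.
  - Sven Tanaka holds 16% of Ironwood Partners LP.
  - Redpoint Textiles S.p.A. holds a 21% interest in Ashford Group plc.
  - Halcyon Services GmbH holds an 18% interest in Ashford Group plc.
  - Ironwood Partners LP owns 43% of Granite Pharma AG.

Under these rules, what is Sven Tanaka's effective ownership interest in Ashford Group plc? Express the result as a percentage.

20.9323%

Chain via Beacon Media Ltd → Redpoint Textiles S.p.A. (R1): 75% × 71% × 21% = 11.1825% of Ashford Group plc.
Chain via Northgate Capital LLC → Halcyon Services GmbH (R1): 77% × 49% × 18% = 6.7914% of Ashford Group plc.
Chain via Ironwood Partners LP → Granite Pharma AG (R1): 16% × 43% × 43% = 2.9584% of Ashford Group plc.
Aggregating (R2): 11.1825% + 6.7914% + 2.9584% = 20.9323%.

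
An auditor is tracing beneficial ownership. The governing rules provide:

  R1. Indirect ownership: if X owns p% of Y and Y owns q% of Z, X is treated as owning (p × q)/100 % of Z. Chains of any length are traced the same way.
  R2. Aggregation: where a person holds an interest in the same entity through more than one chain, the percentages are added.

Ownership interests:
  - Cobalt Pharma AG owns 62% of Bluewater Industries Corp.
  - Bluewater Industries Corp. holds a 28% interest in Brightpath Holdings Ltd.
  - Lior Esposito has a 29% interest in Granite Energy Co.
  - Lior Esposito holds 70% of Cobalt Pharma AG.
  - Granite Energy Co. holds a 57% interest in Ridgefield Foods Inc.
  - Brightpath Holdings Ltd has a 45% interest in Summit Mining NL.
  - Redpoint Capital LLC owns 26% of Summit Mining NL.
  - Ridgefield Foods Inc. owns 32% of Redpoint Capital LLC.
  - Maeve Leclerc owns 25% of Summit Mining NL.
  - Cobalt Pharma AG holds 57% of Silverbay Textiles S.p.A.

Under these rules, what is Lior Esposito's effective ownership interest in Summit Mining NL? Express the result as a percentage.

6.843696%

Chain via Cobalt Pharma AG → Bluewater Industries Corp. → Brightpath Holdings Ltd (R1): 70% × 62% × 28% × 45% = 5.4684% of Summit Mining NL.
Chain via Granite Energy Co. → Ridgefield Foods Inc. → Redpoint Capital LLC (R1): 29% × 57% × 32% × 26% = 1.375296% of Summit Mining NL.
Aggregating (R2): 5.4684% + 1.375296% = 6.843696%.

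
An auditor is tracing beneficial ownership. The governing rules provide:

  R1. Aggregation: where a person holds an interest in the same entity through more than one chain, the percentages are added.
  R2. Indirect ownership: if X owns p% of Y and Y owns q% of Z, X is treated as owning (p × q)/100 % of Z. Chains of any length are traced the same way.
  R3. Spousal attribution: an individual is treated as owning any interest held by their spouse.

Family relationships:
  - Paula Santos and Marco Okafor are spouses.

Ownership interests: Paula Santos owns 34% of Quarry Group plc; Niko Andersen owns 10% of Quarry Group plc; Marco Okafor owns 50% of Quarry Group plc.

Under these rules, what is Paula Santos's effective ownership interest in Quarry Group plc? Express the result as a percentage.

By spousal attribution (R3), Paula Santos is treated as also owning Marco Okafor's interest in Quarry Group plc, giving 34% + 50% = 84%.
Direct interest in Quarry Group plc: 84%.

84%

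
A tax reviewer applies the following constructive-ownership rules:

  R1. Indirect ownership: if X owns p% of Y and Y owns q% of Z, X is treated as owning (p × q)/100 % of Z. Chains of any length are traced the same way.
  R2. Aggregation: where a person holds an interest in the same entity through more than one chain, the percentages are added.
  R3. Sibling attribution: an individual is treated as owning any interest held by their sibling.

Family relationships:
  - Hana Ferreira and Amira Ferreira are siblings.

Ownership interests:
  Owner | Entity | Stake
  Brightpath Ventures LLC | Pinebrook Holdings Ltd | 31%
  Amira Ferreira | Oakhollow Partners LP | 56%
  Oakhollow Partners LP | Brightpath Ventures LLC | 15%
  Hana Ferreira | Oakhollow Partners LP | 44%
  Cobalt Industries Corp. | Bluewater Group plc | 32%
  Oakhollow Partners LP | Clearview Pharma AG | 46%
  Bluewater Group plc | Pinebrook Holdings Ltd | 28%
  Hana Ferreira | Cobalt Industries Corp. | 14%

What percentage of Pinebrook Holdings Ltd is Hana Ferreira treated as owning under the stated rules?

By sibling attribution (R3), Hana Ferreira is treated as also owning Amira Ferreira's interest in Oakhollow Partners LP, giving 44% + 56% = 100%.
Chain via Oakhollow Partners LP → Brightpath Ventures LLC (R1): 100% × 15% × 31% = 4.65% of Pinebrook Holdings Ltd.
Chain via Cobalt Industries Corp. → Bluewater Group plc (R1): 14% × 32% × 28% = 1.2544% of Pinebrook Holdings Ltd.
Aggregating (R2): 4.65% + 1.2544% = 5.9044%.

5.9044%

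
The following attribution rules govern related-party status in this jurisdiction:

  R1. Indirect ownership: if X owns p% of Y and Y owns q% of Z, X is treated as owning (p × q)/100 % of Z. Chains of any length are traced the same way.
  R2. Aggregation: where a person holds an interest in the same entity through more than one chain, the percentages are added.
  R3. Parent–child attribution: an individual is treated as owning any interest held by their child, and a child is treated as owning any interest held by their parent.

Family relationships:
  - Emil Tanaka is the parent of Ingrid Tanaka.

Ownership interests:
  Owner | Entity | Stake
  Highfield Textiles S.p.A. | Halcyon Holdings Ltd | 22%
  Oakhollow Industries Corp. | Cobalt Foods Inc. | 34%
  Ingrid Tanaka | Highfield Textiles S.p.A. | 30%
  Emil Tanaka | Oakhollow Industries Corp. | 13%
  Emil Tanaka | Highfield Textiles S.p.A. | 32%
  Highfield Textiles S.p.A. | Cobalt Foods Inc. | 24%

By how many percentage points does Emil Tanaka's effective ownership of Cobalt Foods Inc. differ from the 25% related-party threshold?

By parent–child attribution (R3), Emil Tanaka is treated as also owning Ingrid Tanaka's interest in Highfield Textiles S.p.A, giving 32% + 30% = 62%.
Chain via Highfield Textiles S.p.A. (R1): 62% × 24% = 14.88% of Cobalt Foods Inc.
Chain via Oakhollow Industries Corp. (R1): 13% × 34% = 4.42% of Cobalt Foods Inc.
Aggregating (R2): 14.88% + 4.42% = 19.3%.
19.3% falls short of the 25% threshold by 5.7 percentage points.

5.7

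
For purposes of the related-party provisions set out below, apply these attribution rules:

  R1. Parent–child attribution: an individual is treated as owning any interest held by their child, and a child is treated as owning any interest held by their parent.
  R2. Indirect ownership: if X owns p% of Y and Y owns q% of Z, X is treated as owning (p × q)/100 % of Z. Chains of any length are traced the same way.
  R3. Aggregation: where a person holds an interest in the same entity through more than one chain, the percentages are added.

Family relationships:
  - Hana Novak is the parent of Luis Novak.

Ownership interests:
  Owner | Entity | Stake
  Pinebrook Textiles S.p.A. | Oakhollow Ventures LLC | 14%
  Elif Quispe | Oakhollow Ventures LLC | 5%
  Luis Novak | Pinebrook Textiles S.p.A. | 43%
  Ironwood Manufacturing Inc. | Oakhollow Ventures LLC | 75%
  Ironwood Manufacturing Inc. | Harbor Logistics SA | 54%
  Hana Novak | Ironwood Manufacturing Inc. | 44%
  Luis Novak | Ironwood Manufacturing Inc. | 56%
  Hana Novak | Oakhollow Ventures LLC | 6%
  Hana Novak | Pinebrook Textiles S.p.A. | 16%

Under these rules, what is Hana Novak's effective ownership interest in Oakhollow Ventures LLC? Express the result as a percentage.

89.26%

By parent–child attribution (R1), Hana Novak is treated as also owning Luis Novak's interest in Pinebrook Textiles S.p.A, giving 16% + 43% = 59%.
By parent–child attribution (R1), Hana Novak is treated as also owning Luis Novak's interest in Ironwood Manufacturing Inc, giving 44% + 56% = 100%.
Chain via Pinebrook Textiles S.p.A. (R2): 59% × 14% = 8.26% of Oakhollow Ventures LLC.
Chain via Ironwood Manufacturing Inc. (R2): 100% × 75% = 75% of Oakhollow Ventures LLC.
Direct interest in Oakhollow Ventures LLC: 6%.
Aggregating (R3): 8.26% + 75% + 6% = 89.26%.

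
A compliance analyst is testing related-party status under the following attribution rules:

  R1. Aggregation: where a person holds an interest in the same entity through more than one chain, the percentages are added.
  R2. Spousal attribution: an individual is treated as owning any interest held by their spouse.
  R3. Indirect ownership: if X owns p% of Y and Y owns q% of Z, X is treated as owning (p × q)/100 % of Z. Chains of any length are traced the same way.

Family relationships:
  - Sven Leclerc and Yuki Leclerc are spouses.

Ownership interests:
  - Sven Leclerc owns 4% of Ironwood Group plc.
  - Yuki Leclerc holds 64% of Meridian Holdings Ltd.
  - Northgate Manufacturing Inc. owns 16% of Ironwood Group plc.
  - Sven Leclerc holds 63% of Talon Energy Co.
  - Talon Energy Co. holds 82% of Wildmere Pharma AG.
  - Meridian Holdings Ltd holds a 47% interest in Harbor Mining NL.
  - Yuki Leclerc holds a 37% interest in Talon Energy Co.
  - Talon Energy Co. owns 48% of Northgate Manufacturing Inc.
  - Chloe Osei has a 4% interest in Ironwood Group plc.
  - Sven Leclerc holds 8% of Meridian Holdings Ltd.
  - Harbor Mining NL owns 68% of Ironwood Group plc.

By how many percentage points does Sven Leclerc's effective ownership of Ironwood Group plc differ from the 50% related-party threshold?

15.3088

By spousal attribution (R2), Sven Leclerc is treated as also owning Yuki Leclerc's interest in Meridian Holdings Ltd, giving 8% + 64% = 72%.
By spousal attribution (R2), Sven Leclerc is treated as also owning Yuki Leclerc's interest in Talon Energy Co, giving 63% + 37% = 100%.
Chain via Meridian Holdings Ltd → Harbor Mining NL (R3): 72% × 47% × 68% = 23.0112% of Ironwood Group plc.
Chain via Talon Energy Co. → Northgate Manufacturing Inc. (R3): 100% × 48% × 16% = 7.68% of Ironwood Group plc.
Direct interest in Ironwood Group plc: 4%.
Aggregating (R1): 23.0112% + 7.68% + 4% = 34.6912%.
34.6912% falls short of the 50% threshold by 15.3088 percentage points.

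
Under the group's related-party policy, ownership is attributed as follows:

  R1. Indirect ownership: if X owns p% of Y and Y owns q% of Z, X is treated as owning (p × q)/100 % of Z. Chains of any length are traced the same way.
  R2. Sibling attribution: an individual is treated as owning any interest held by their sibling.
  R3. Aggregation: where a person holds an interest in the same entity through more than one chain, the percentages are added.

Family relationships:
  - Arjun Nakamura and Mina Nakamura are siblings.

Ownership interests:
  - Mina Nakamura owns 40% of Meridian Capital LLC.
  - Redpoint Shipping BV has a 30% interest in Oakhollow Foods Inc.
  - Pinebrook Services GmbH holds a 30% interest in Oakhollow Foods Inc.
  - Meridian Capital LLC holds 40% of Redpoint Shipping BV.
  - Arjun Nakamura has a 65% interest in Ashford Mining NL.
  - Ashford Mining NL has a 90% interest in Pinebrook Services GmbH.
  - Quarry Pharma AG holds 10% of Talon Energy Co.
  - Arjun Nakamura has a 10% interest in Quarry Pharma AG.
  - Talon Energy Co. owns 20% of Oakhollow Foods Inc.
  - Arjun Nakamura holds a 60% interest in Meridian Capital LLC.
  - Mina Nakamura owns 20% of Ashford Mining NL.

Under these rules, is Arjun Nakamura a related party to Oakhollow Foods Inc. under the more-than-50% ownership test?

No

By sibling attribution (R2), Arjun Nakamura is treated as also owning Mina Nakamura's interest in Meridian Capital LLC, giving 60% + 40% = 100%.
By sibling attribution (R2), Arjun Nakamura is treated as also owning Mina Nakamura's interest in Ashford Mining NL, giving 65% + 20% = 85%.
Chain via Quarry Pharma AG → Talon Energy Co. (R1): 10% × 10% × 20% = 0.2% of Oakhollow Foods Inc.
Chain via Meridian Capital LLC → Redpoint Shipping BV (R1): 100% × 40% × 30% = 12% of Oakhollow Foods Inc.
Chain via Ashford Mining NL → Pinebrook Services GmbH (R1): 85% × 90% × 30% = 22.95% of Oakhollow Foods Inc.
Aggregating (R3): 0.2% + 12% + 22.95% = 35.15%.
35.15% does not exceed the 50% threshold, so Arjun is not a related party to Oakhollow Foods Inc.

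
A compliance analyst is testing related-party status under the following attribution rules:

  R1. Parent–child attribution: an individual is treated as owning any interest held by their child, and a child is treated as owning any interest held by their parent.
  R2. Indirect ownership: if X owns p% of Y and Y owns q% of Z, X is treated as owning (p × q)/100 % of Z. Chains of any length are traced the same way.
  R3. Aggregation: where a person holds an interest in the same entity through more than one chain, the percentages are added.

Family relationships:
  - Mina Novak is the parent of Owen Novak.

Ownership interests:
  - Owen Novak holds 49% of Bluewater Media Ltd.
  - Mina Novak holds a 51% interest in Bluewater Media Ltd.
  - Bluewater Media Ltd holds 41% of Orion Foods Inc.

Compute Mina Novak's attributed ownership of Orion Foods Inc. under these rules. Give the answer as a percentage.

By parent–child attribution (R1), Mina Novak is treated as also owning Owen Novak's interest in Bluewater Media Ltd, giving 51% + 49% = 100%.
Chain via Bluewater Media Ltd (R2): 100% × 41% = 41% of Orion Foods Inc.

41%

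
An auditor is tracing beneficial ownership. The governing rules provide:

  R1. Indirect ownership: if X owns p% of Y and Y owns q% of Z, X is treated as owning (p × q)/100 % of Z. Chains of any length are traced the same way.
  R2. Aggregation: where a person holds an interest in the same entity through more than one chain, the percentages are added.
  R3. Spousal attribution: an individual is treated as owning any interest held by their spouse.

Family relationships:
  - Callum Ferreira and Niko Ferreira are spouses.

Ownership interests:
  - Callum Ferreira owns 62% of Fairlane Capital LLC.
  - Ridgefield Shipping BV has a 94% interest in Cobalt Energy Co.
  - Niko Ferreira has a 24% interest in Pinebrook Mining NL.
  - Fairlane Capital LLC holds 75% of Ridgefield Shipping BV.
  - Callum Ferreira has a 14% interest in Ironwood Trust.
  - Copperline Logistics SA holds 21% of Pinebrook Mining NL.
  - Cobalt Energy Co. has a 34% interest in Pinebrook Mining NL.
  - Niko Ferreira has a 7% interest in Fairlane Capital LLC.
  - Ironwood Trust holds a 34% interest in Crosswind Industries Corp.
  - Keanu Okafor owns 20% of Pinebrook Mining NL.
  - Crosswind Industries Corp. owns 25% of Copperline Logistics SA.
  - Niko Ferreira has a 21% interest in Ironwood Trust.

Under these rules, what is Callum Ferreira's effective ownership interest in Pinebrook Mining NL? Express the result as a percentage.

By spousal attribution (R3), Callum Ferreira is treated as also owning Niko Ferreira's interest in Ironwood Trust, giving 14% + 21% = 35%.
By spousal attribution (R3), Callum Ferreira is treated as also owning Niko Ferreira's interest in Fairlane Capital LLC, giving 62% + 7% = 69%.
By spousal attribution (R3), Callum Ferreira is treated as owning Niko Ferreira's 24% interest in Pinebrook Mining NL.
Chain via Ironwood Trust → Crosswind Industries Corp. → Copperline Logistics SA (R1): 35% × 34% × 25% × 21% = 0.62475% of Pinebrook Mining NL.
Chain via Fairlane Capital LLC → Ridgefield Shipping BV → Cobalt Energy Co. (R1): 69% × 75% × 94% × 34% = 16.5393% of Pinebrook Mining NL.
Direct interest in Pinebrook Mining NL: 24%.
Aggregating (R2): 0.62475% + 16.5393% + 24% = 41.16405%.

41.16405%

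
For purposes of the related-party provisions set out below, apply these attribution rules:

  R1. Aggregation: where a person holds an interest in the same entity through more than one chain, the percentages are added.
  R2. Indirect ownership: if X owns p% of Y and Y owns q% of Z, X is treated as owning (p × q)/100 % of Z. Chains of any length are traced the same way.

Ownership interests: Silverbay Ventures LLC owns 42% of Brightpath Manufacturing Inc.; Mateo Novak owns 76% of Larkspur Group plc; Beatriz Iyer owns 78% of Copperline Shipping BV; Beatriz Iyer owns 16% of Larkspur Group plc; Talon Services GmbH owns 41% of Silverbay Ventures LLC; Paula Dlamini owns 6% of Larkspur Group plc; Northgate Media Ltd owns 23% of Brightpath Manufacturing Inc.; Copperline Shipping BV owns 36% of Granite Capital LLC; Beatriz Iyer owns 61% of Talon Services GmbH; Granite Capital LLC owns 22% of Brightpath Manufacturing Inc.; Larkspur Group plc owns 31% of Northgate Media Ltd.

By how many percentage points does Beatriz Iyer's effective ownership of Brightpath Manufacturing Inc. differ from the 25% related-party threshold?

Chain via Copperline Shipping BV → Granite Capital LLC (R2): 78% × 36% × 22% = 6.1776% of Brightpath Manufacturing Inc.
Chain via Larkspur Group plc → Northgate Media Ltd (R2): 16% × 31% × 23% = 1.1408% of Brightpath Manufacturing Inc.
Chain via Talon Services GmbH → Silverbay Ventures LLC (R2): 61% × 41% × 42% = 10.5042% of Brightpath Manufacturing Inc.
Aggregating (R1): 6.1776% + 1.1408% + 10.5042% = 17.8226%.
17.8226% falls short of the 25% threshold by 7.1774 percentage points.

7.1774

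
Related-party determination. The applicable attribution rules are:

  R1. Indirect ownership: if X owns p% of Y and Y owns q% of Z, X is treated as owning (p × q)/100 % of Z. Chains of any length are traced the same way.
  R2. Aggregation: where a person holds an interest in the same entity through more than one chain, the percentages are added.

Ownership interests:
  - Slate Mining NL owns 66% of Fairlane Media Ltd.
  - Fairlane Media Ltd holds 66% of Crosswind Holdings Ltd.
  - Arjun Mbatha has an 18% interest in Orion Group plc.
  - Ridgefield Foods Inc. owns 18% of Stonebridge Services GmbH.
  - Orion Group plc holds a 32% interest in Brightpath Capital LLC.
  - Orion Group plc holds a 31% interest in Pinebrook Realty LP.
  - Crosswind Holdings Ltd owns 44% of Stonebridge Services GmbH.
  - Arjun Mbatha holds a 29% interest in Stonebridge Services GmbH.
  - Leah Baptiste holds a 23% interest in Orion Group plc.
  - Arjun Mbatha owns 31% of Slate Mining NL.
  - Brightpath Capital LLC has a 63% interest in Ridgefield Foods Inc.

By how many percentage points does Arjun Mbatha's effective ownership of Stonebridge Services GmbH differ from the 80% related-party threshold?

44.405232

Chain via Slate Mining NL → Fairlane Media Ltd → Crosswind Holdings Ltd (R1): 31% × 66% × 66% × 44% = 5.941584% of Stonebridge Services GmbH.
Chain via Orion Group plc → Brightpath Capital LLC → Ridgefield Foods Inc. (R1): 18% × 32% × 63% × 18% = 0.653184% of Stonebridge Services GmbH.
Direct interest in Stonebridge Services GmbH: 29%.
Aggregating (R2): 5.941584% + 0.653184% + 29% = 35.594768%.
35.594768% falls short of the 80% threshold by 44.405232 percentage points.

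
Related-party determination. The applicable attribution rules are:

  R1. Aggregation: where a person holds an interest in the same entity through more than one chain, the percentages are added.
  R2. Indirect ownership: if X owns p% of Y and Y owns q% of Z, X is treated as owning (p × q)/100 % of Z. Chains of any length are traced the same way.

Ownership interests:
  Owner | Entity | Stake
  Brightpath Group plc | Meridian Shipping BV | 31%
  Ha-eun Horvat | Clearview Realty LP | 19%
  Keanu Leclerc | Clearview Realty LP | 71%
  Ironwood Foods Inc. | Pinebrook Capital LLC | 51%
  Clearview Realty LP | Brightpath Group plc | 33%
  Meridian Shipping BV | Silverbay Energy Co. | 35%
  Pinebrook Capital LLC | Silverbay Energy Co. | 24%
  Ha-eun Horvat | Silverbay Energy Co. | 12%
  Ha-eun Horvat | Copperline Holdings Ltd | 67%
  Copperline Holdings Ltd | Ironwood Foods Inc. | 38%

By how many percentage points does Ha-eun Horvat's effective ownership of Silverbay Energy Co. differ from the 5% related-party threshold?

10.796599

Chain via Copperline Holdings Ltd → Ironwood Foods Inc. → Pinebrook Capital LLC (R2): 67% × 38% × 51% × 24% = 3.116304% of Silverbay Energy Co.
Chain via Clearview Realty LP → Brightpath Group plc → Meridian Shipping BV (R2): 19% × 33% × 31% × 35% = 0.680295% of Silverbay Energy Co.
Direct interest in Silverbay Energy Co: 12%.
Aggregating (R1): 3.116304% + 0.680295% + 12% = 15.796599%.
15.796599% exceeds the 5% threshold by 10.796599 percentage points.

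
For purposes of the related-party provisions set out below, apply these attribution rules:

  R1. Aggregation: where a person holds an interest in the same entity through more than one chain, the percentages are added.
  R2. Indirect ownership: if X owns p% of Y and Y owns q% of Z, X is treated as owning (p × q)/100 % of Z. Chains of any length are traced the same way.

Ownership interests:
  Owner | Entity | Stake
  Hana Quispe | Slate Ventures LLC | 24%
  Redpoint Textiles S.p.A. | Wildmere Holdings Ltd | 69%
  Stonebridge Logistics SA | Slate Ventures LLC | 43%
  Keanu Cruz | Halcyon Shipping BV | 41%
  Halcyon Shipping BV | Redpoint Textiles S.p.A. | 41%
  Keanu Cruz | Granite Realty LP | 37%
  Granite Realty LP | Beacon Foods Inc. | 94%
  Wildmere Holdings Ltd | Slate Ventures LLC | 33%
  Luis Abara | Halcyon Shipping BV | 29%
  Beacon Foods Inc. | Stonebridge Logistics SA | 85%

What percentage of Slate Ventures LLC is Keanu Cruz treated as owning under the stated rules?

16.539727%

Chain via Granite Realty LP → Beacon Foods Inc. → Stonebridge Logistics SA (R2): 37% × 94% × 85% × 43% = 12.71209% of Slate Ventures LLC.
Chain via Halcyon Shipping BV → Redpoint Textiles S.p.A. → Wildmere Holdings Ltd (R2): 41% × 41% × 69% × 33% = 3.827637% of Slate Ventures LLC.
Aggregating (R1): 12.71209% + 3.827637% = 16.539727%.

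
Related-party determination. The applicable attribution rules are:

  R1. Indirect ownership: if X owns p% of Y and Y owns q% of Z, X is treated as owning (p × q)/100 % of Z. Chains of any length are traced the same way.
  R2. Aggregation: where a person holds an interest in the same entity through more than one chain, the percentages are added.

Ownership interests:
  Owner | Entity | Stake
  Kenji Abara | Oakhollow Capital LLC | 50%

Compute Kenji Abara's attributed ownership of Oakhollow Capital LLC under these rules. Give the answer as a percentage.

50%

Direct interest in Oakhollow Capital LLC: 50%.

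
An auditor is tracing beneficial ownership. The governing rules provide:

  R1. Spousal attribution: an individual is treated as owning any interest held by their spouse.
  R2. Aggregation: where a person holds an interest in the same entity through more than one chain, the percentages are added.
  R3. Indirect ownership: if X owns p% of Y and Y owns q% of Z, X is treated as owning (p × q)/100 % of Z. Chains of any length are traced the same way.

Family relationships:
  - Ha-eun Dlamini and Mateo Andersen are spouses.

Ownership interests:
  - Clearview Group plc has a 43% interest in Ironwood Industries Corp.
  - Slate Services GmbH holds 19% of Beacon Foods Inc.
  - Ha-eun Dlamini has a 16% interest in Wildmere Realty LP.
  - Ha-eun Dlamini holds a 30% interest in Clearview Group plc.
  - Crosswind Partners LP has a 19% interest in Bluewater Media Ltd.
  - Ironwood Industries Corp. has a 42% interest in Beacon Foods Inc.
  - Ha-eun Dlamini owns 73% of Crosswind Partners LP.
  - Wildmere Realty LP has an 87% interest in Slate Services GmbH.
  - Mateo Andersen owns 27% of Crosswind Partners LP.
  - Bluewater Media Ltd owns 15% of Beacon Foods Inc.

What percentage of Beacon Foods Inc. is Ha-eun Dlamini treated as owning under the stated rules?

10.9128%

By spousal attribution (R1), Ha-eun Dlamini is treated as also owning Mateo Andersen's interest in Crosswind Partners LP, giving 73% + 27% = 100%.
Chain via Wildmere Realty LP → Slate Services GmbH (R3): 16% × 87% × 19% = 2.6448% of Beacon Foods Inc.
Chain via Clearview Group plc → Ironwood Industries Corp. (R3): 30% × 43% × 42% = 5.418% of Beacon Foods Inc.
Chain via Crosswind Partners LP → Bluewater Media Ltd (R3): 100% × 19% × 15% = 2.85% of Beacon Foods Inc.
Aggregating (R2): 2.6448% + 5.418% + 2.85% = 10.9128%.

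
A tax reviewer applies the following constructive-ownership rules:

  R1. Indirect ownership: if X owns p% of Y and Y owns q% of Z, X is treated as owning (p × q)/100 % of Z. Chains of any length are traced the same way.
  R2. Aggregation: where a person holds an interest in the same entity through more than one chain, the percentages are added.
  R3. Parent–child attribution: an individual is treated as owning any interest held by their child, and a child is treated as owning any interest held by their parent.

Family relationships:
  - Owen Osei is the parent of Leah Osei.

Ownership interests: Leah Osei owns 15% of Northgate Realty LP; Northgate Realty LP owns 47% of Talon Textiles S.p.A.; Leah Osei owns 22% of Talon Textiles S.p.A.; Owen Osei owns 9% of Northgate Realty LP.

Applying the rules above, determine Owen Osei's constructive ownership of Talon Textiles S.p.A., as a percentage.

By parent–child attribution (R3), Owen Osei is treated as also owning Leah Osei's interest in Northgate Realty LP, giving 9% + 15% = 24%.
By parent–child attribution (R3), Owen Osei is treated as owning Leah Osei's 22% interest in Talon Textiles S.p.A.
Chain via Northgate Realty LP (R1): 24% × 47% = 11.28% of Talon Textiles S.p.A.
Direct interest in Talon Textiles S.p.A: 22%.
Aggregating (R2): 11.28% + 22% = 33.28%.

33.28%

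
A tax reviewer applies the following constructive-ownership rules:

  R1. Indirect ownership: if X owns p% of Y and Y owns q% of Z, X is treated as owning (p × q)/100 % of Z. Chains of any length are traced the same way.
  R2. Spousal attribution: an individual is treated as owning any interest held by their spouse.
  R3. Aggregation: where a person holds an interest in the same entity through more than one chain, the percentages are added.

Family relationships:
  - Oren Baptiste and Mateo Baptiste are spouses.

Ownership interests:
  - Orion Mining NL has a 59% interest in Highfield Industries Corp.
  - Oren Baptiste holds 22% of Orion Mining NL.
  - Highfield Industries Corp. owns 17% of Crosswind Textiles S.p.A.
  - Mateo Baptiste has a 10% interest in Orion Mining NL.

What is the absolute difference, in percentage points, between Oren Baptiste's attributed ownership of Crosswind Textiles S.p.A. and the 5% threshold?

By spousal attribution (R2), Oren Baptiste is treated as also owning Mateo Baptiste's interest in Orion Mining NL, giving 22% + 10% = 32%.
Chain via Orion Mining NL → Highfield Industries Corp. (R1): 32% × 59% × 17% = 3.2096% of Crosswind Textiles S.p.A.
3.2096% falls short of the 5% threshold by 1.7904 percentage points.

1.7904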